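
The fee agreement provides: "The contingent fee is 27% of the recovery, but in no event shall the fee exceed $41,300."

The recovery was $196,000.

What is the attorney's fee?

$41,300.00

27% of $196,000 = $52,920.00
That exceeds the $41,300 cap, so the fee is capped at $41,300.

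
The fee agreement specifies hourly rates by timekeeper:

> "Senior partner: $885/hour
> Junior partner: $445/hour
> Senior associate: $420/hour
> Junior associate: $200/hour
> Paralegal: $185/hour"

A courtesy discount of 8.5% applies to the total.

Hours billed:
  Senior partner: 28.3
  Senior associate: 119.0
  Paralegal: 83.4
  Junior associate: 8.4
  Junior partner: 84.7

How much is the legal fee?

$118,790.79

Senior partner: 28.3 × $885 = $25,045.50
Junior partner: 84.7 × $445 = $37,691.50
Senior associate: 119.0 × $420 = $49,980.00
Junior associate: 8.4 × $200 = $1,680.00
Paralegal: 83.4 × $185 = $15,429.00
Subtotal: $129,826.00
Less 8.5% discount: −$11,035.21
Total: $129,826.00 − $11,035.21 = $118,790.79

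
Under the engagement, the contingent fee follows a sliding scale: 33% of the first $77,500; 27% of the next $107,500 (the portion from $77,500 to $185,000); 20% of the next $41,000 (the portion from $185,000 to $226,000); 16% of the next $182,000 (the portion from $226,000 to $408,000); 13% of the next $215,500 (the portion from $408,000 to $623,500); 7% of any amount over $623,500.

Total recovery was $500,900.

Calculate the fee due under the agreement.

First $77,500 at 33% = $25,575.00
Next $107,500 at 27% = $29,025.00
Next $41,000 at 20% = $8,200.00
Next $182,000 at 16% = $29,120.00
Remaining $92,900 at 13% = $12,077.00
Fee: $25,575.00 + $29,025.00 + $8,200.00 + $29,120.00 + $12,077.00 = $103,997.00

$103,997.00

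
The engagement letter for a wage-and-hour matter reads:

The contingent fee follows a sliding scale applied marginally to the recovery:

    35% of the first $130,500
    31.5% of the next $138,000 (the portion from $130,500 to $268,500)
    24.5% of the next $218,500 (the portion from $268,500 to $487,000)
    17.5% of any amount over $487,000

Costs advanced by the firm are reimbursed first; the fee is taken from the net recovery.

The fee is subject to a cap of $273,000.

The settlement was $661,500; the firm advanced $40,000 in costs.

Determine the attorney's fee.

$166,215.00

Fee base (net of costs): $661,500 − $40,000 = $621,500
First $130,500 at 35% = $45,675.00
Next $138,000 at 31.5% = $43,470.00
Next $218,500 at 24.5% = $53,532.50
Remaining $134,500 at 17.5% = $23,537.50
Fee: $45,675.00 + $43,470.00 + $53,532.50 + $23,537.50 = $166,215.00
$166,215.00 is under the $273,000 cap.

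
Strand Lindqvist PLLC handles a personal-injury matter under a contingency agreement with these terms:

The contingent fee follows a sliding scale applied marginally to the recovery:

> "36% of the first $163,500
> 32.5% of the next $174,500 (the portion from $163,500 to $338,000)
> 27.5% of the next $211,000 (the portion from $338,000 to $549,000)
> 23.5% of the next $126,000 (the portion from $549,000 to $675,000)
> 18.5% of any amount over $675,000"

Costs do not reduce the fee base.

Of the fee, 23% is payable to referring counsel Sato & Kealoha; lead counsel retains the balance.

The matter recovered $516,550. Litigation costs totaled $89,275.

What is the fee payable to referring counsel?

Fee base is the gross recovery, $516,550; costs are reimbursed separately.
First $163,500 at 36% = $58,860.00
Next $174,500 at 32.5% = $56,712.50
Remaining $178,550 at 27.5% = $49,101.25
Fee: $58,860.00 + $56,712.50 + $49,101.25 = $164,673.75
Referral share: 23% of $164,673.75 = $37,874.96; lead counsel retains $164,673.75 − $37,874.96 = $126,798.79.

$37,874.96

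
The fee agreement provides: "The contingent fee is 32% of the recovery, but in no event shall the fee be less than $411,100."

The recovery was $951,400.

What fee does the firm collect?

32% of $951,400 = $304,448.00
That is below the $411,100 minimum, so the minimum applies.

$411,100.00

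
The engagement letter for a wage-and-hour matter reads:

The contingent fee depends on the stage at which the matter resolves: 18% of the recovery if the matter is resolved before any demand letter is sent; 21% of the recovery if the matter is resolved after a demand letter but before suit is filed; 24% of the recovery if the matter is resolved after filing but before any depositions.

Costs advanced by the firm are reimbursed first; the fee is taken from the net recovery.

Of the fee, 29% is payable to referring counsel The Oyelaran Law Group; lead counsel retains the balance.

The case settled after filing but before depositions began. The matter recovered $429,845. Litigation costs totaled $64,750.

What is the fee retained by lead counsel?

$62,212.19

Fee base (net of costs): $429,845 − $64,750 = $365,095
The matter settled after filing but before depositions began, so the 24% rate applies.
$365,095 × 24% = $87,622.80
Referral share: 29% of $87,622.80 = $25,410.61; lead counsel retains $87,622.80 − $25,410.61 = $62,212.19.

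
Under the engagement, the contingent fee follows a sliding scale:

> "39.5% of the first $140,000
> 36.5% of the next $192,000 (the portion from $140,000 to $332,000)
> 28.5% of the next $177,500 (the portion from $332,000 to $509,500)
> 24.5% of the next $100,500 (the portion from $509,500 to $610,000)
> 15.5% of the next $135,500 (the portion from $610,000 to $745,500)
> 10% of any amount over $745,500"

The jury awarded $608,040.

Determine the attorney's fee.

First $140,000 at 39.5% = $55,300.00
Next $192,000 at 36.5% = $70,080.00
Next $177,500 at 28.5% = $50,587.50
Remaining $98,540 at 24.5% = $24,142.30
Fee: $55,300.00 + $70,080.00 + $50,587.50 + $24,142.30 = $200,109.80

$200,109.80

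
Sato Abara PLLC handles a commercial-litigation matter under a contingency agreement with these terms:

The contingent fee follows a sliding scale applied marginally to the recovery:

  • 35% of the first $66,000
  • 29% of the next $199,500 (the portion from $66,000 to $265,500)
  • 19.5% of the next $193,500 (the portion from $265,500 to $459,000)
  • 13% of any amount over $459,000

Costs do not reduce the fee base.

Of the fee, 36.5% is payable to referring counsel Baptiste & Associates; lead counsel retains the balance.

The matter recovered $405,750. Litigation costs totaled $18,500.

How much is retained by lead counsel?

Fee base is the gross recovery, $405,750; costs are reimbursed separately.
First $66,000 at 35% = $23,100.00
Next $199,500 at 29% = $57,855.00
Remaining $140,250 at 19.5% = $27,348.75
Fee: $23,100.00 + $57,855.00 + $27,348.75 = $108,303.75
Referral share: 36.5% of $108,303.75 = $39,530.87; lead counsel retains $108,303.75 − $39,530.87 = $68,772.88.

$68,772.88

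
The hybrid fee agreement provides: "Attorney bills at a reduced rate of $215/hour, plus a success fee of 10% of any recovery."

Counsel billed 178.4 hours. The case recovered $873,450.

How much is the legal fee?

$125,701.00

Hourly: 178.4 × $215 = $38,356.00
Success fee: 10% of $873,450 = $87,345.00
Total: $38,356.00 + $87,345.00 = $125,701.00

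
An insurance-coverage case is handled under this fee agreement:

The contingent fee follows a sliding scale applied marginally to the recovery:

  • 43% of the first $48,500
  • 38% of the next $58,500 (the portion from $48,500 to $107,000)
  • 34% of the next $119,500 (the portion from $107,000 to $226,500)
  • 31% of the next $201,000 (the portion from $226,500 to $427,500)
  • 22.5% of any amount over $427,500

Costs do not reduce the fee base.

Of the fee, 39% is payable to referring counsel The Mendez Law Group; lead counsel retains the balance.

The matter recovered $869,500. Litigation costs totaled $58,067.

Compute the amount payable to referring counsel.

Fee base is the gross recovery, $869,500; costs are reimbursed separately.
First $48,500 at 43% = $20,855.00
Next $58,500 at 38% = $22,230.00
Next $119,500 at 34% = $40,630.00
Next $201,000 at 31% = $62,310.00
Remaining $442,000 at 22.5% = $99,450.00
Fee: $20,855.00 + $22,230.00 + $40,630.00 + $62,310.00 + $99,450.00 = $245,475.00
Referral share: 39% of $245,475.00 = $95,735.25; lead counsel retains $245,475.00 − $95,735.25 = $149,739.75.

$95,735.25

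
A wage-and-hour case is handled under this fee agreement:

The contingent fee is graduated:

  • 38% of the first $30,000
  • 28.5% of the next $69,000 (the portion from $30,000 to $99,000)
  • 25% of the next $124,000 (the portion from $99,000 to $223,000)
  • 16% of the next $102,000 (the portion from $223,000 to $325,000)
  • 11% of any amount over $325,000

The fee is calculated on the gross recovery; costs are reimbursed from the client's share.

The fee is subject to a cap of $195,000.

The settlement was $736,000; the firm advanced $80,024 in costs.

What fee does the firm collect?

$123,595.00

Fee base is the gross recovery, $736,000; costs are reimbursed separately.
First $30,000 at 38% = $11,400.00
Next $69,000 at 28.5% = $19,665.00
Next $124,000 at 25% = $31,000.00
Next $102,000 at 16% = $16,320.00
Remaining $411,000 at 11% = $45,210.00
Fee: $11,400.00 + $19,665.00 + $31,000.00 + $16,320.00 + $45,210.00 = $123,595.00
$123,595.00 is under the $195,000 cap.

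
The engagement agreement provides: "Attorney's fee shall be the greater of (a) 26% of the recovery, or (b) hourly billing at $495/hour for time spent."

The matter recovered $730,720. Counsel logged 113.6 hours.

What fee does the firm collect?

$189,987.20

(a) 26% of $730,720 = $189,987.20
(b) 113.6 × $495 = $56,232.00
The greater is (a): $189,987.20.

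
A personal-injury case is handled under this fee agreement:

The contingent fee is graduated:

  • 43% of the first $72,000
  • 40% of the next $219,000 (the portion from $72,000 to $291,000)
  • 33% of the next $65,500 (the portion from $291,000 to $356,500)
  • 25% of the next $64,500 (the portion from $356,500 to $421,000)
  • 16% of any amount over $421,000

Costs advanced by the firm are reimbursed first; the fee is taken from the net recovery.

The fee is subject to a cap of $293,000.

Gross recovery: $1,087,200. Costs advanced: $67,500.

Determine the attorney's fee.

Fee base (net of costs): $1,087,200 − $67,500 = $1,019,700
First $72,000 at 43% = $30,960.00
Next $219,000 at 40% = $87,600.00
Next $65,500 at 33% = $21,615.00
Next $64,500 at 25% = $16,125.00
Remaining $598,700 at 16% = $95,792.00
Fee: $30,960.00 + $87,600.00 + $21,615.00 + $16,125.00 + $95,792.00 = $252,092.00
$252,092.00 is under the $293,000 cap.

$252,092.00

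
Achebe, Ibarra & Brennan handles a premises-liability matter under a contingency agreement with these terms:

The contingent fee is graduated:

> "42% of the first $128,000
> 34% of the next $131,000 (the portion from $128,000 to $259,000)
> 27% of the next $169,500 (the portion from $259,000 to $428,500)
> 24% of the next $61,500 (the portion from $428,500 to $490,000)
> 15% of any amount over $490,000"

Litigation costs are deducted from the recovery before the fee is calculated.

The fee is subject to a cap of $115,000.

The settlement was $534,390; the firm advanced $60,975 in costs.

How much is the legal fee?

Fee base (net of costs): $534,390 − $60,975 = $473,415
First $128,000 at 42% = $53,760.00
Next $131,000 at 34% = $44,540.00
Next $169,500 at 27% = $45,765.00
Remaining $44,915 at 24% = $10,779.60
Fee: $53,760.00 + $44,540.00 + $45,765.00 + $10,779.60 = $154,844.60
$154,844.60 exceeds the $115,000 cap, so the fee is capped at $115,000.00.

$115,000.00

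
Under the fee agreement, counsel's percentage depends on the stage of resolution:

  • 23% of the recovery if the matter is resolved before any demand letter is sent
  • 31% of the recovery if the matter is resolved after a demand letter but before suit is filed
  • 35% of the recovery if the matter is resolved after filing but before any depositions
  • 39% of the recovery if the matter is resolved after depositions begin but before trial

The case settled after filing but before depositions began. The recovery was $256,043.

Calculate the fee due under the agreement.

$89,615.05

The matter settled after filing but before depositions began, so the 35% rate applies.
$256,043 × 35% = $89,615.05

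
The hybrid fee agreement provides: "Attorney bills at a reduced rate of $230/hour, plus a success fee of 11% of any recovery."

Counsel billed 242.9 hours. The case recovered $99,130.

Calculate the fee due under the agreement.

$66,771.30

Hourly: 242.9 × $230 = $55,867.00
Success fee: 11% of $99,130 = $10,904.30
Total: $55,867.00 + $10,904.30 = $66,771.30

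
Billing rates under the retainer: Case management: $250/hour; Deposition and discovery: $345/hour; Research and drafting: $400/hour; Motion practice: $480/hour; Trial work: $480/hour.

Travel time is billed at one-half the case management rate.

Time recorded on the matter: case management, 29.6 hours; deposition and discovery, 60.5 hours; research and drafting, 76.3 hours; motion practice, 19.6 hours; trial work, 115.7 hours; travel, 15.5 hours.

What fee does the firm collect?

Case management: 29.6 × $250 = $7,400.00
Deposition and discovery: 60.5 × $345 = $20,872.50
Research and drafting: 76.3 × $400 = $30,520.00
Motion practice: 19.6 × $480 = $9,408.00
Trial work: 115.7 × $480 = $55,536.00
Subtotal: $7,400.00 + $20,872.50 + $30,520.00 + $9,408.00 + $55,536.00 = $123,736.50
Travel: 15.5 × ($250 ÷ 2) = 15.5 × $125.00 = $1,937.50
Total: $123,736.50 + $1,937.50 = $125,674.00

$125,674.00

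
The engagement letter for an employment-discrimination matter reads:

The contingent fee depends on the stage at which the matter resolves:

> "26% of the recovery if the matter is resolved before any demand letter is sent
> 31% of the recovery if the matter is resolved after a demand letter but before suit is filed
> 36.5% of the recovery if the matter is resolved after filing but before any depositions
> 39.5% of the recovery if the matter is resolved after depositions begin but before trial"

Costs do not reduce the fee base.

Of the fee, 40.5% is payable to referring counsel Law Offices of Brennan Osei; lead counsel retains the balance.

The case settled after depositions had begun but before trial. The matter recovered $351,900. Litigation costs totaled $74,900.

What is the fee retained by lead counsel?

Fee base is the gross recovery, $351,900; costs are reimbursed separately.
The matter settled after depositions had begun but before trial, so the 39.5% rate applies.
$351,900 × 39.5% = $139,000.50
Referral share: 40.5% of $139,000.50 = $56,295.20; lead counsel retains $139,000.50 − $56,295.20 = $82,705.30.

$82,705.30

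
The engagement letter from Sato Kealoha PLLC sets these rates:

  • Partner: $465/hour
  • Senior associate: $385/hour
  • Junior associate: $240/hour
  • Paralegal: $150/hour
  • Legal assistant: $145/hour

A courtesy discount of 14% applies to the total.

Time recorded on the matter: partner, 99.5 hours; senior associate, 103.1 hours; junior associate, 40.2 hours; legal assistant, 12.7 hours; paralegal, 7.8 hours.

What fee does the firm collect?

$84,813.63

Partner: 99.5 × $465 = $46,267.50
Senior associate: 103.1 × $385 = $39,693.50
Junior associate: 40.2 × $240 = $9,648.00
Paralegal: 7.8 × $150 = $1,170.00
Legal assistant: 12.7 × $145 = $1,841.50
Subtotal: $98,620.50
Less 14% discount: −$13,806.87
Total: $98,620.50 − $13,806.87 = $84,813.63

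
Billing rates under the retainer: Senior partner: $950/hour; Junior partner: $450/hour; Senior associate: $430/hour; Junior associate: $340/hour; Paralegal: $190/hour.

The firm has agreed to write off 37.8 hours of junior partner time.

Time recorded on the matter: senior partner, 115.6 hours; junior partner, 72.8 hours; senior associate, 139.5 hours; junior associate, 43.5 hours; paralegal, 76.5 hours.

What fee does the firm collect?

Senior partner: 115.6 × $950 = $109,820.00
Junior partner: 72.8 × $450 = $32,760.00
Senior associate: 139.5 × $430 = $59,985.00
Junior associate: 43.5 × $340 = $14,790.00
Paralegal: 76.5 × $190 = $14,535.00
Subtotal: $231,890.00
Write-off: 37.8 × $450 = $17,010.00
Total: $231,890.00 − $17,010.00 = $214,880.00

$214,880.00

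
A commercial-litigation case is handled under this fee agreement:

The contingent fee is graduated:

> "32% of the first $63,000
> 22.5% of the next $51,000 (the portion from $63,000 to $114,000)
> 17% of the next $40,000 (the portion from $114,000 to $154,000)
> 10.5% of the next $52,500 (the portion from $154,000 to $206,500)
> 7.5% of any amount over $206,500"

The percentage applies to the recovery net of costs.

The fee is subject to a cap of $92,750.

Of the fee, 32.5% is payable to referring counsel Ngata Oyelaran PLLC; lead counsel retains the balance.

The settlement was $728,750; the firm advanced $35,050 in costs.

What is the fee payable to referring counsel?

$26,158.44

Fee base (net of costs): $728,750 − $35,050 = $693,700
First $63,000 at 32% = $20,160.00
Next $51,000 at 22.5% = $11,475.00
Next $40,000 at 17% = $6,800.00
Next $52,500 at 10.5% = $5,512.50
Remaining $487,200 at 7.5% = $36,540.00
Fee: $20,160.00 + $11,475.00 + $6,800.00 + $5,512.50 + $36,540.00 = $80,487.50
$80,487.50 is under the $92,750 cap.
Referral share: 32.5% of $80,487.50 = $26,158.44; lead counsel retains $80,487.50 − $26,158.44 = $54,329.06.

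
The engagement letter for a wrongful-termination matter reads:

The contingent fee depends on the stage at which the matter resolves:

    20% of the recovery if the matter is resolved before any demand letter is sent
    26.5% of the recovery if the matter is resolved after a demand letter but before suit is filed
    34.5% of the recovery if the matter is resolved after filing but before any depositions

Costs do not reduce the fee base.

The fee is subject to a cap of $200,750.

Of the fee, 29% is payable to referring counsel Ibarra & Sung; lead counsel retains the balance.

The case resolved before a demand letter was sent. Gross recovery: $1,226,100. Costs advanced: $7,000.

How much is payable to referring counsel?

Fee base is the gross recovery, $1,226,100; costs are reimbursed separately.
The matter resolved before a demand letter was sent, so the 20% rate applies.
$1,226,100 × 20% = $245,220.00
$245,220.00 exceeds the $200,750 cap, so the fee is capped at $200,750.00.
Referral share: 29% of $200,750.00 = $58,217.50; lead counsel retains $200,750.00 − $58,217.50 = $142,532.50.

$58,217.50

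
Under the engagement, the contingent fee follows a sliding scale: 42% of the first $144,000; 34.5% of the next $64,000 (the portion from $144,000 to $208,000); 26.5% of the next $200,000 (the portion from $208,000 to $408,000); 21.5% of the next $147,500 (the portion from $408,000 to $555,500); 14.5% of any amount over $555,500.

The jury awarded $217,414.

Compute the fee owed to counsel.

$85,054.71

First $144,000 at 42% = $60,480.00
Next $64,000 at 34.5% = $22,080.00
Remaining $9,414 at 26.5% = $2,494.71
Fee: $60,480.00 + $22,080.00 + $2,494.71 = $85,054.71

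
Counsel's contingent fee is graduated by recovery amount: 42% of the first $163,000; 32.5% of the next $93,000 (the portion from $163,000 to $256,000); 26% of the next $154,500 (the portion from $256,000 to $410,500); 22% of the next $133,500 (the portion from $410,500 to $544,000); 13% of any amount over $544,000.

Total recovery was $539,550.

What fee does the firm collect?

First $163,000 at 42% = $68,460.00
Next $93,000 at 32.5% = $30,225.00
Next $154,500 at 26% = $40,170.00
Remaining $129,050 at 22% = $28,391.00
Fee: $68,460.00 + $30,225.00 + $40,170.00 + $28,391.00 = $167,246.00

$167,246.00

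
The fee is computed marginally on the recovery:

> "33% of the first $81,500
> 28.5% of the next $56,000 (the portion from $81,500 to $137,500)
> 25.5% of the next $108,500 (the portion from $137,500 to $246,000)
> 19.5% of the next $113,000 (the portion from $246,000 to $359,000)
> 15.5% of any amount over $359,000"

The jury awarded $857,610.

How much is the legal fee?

$169,842.05

First $81,500 at 33% = $26,895.00
Next $56,000 at 28.5% = $15,960.00
Next $108,500 at 25.5% = $27,667.50
Next $113,000 at 19.5% = $22,035.00
Remaining $498,610 at 15.5% = $77,284.55
Fee: $26,895.00 + $15,960.00 + $27,667.50 + $22,035.00 + $77,284.55 = $169,842.05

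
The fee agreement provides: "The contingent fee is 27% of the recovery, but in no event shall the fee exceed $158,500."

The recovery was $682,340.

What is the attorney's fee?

27% of $682,340 = $184,231.80
That exceeds the $158,500 cap, so the fee is capped at $158,500.

$158,500.00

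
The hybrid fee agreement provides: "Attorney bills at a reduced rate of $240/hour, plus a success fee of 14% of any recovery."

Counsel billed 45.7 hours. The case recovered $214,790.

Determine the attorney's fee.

Hourly: 45.7 × $240 = $10,968.00
Success fee: 14% of $214,790 = $30,070.60
Total: $10,968.00 + $30,070.60 = $41,038.60

$41,038.60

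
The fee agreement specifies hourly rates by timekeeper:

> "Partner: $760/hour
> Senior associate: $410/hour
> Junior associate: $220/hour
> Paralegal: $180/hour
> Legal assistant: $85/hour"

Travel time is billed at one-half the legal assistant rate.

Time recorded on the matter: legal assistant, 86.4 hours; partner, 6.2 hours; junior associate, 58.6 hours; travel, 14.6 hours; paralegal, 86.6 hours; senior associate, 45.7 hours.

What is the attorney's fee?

Partner: 6.2 × $760 = $4,712.00
Senior associate: 45.7 × $410 = $18,737.00
Junior associate: 58.6 × $220 = $12,892.00
Paralegal: 86.6 × $180 = $15,588.00
Legal assistant: 86.4 × $85 = $7,344.00
Subtotal: $4,712.00 + $18,737.00 + $12,892.00 + $15,588.00 + $7,344.00 = $59,273.00
Travel: 14.6 × ($85 ÷ 2) = 14.6 × $42.50 = $620.50
Total: $59,273.00 + $620.50 = $59,893.50

$59,893.50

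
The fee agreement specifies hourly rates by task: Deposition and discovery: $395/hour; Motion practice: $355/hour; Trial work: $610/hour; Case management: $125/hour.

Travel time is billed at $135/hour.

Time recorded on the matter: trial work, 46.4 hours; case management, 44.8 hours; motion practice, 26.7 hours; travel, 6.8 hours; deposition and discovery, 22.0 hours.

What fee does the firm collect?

Deposition and discovery: 22.0 × $395 = $8,690.00
Motion practice: 26.7 × $355 = $9,478.50
Trial work: 46.4 × $610 = $28,304.00
Case management: 44.8 × $125 = $5,600.00
Subtotal: $8,690.00 + $9,478.50 + $28,304.00 + $5,600.00 = $52,072.50
Travel: 6.8 × $135 = $918.00
Total: $52,072.50 + $918.00 = $52,990.50

$52,990.50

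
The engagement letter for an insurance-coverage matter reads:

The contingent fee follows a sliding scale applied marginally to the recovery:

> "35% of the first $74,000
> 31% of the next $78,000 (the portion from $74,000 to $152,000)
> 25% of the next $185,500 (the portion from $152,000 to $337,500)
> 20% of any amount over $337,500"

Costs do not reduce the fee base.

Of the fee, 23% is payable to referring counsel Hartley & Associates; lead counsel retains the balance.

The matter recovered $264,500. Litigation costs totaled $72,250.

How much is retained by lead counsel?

$60,217.85

Fee base is the gross recovery, $264,500; costs are reimbursed separately.
First $74,000 at 35% = $25,900.00
Next $78,000 at 31% = $24,180.00
Remaining $112,500 at 25% = $28,125.00
Fee: $25,900.00 + $24,180.00 + $28,125.00 = $78,205.00
Referral share: 23% of $78,205.00 = $17,987.15; lead counsel retains $78,205.00 − $17,987.15 = $60,217.85.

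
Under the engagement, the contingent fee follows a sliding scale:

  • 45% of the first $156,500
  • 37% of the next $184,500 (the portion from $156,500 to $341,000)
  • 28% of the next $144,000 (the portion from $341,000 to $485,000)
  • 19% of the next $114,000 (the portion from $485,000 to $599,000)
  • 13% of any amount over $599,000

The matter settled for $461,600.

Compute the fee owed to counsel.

First $156,500 at 45% = $70,425.00
Next $184,500 at 37% = $68,265.00
Remaining $120,600 at 28% = $33,768.00
Fee: $70,425.00 + $68,265.00 + $33,768.00 = $172,458.00

$172,458.00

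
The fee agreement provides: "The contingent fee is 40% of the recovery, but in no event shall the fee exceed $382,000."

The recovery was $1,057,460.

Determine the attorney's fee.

40% of $1,057,460 = $422,984.00
That exceeds the $382,000 cap, so the fee is capped at $382,000.

$382,000.00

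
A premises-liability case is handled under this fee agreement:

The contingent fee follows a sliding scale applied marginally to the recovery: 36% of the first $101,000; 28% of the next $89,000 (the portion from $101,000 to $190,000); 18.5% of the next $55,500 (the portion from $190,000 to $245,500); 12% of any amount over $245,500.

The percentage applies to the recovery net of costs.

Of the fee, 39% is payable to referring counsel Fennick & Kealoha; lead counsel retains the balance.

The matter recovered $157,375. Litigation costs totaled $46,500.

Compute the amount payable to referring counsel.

Fee base (net of costs): $157,375 − $46,500 = $110,875
First $101,000 at 36% = $36,360.00
Remaining $9,875 at 28% = $2,765.00
Fee: $36,360.00 + $2,765.00 = $39,125.00
Referral share: 39% of $39,125.00 = $15,258.75; lead counsel retains $39,125.00 − $15,258.75 = $23,866.25.

$15,258.75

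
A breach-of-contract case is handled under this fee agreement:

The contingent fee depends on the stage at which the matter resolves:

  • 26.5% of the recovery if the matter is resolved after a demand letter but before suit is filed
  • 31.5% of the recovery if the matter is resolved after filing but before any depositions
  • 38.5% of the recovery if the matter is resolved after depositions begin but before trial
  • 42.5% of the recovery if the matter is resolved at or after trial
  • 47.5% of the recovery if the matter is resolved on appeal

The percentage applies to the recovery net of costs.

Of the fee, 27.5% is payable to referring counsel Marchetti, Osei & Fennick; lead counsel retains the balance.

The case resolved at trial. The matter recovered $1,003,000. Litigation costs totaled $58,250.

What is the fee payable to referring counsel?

Fee base (net of costs): $1,003,000 − $58,250 = $944,750
The matter resolved at trial, so the 42.5% rate applies.
$944,750 × 42.5% = $401,518.75
Referral share: 27.5% of $401,518.75 = $110,417.66; lead counsel retains $401,518.75 − $110,417.66 = $291,101.09.

$110,417.66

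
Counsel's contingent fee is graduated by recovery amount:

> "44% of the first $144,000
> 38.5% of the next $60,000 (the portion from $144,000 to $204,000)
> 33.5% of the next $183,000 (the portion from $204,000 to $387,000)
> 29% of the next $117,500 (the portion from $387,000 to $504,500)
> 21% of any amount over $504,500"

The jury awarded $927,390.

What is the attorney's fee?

First $144,000 at 44% = $63,360.00
Next $60,000 at 38.5% = $23,100.00
Next $183,000 at 33.5% = $61,305.00
Next $117,500 at 29% = $34,075.00
Remaining $422,890 at 21% = $88,806.90
Fee: $63,360.00 + $23,100.00 + $61,305.00 + $34,075.00 + $88,806.90 = $270,646.90

$270,646.90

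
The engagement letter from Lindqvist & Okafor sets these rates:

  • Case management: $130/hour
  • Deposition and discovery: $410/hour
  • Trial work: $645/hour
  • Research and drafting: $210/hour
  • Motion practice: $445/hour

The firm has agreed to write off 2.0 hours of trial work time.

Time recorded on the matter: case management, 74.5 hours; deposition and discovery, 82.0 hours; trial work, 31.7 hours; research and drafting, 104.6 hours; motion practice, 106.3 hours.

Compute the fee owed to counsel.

$131,731.00

Case management: 74.5 × $130 = $9,685.00
Deposition and discovery: 82.0 × $410 = $33,620.00
Trial work: 31.7 × $645 = $20,446.50
Research and drafting: 104.6 × $210 = $21,966.00
Motion practice: 106.3 × $445 = $47,303.50
Subtotal: $133,021.00
Write-off: 2.0 × $645 = $1,290.00
Total: $133,021.00 − $1,290.00 = $131,731.00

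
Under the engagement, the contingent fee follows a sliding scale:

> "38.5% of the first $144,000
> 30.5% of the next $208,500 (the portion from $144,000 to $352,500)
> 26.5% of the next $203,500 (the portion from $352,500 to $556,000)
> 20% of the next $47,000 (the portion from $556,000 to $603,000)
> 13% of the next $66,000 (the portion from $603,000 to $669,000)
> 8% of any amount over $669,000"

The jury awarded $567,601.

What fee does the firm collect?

$175,280.20

First $144,000 at 38.5% = $55,440.00
Next $208,500 at 30.5% = $63,592.50
Next $203,500 at 26.5% = $53,927.50
Remaining $11,601 at 20% = $2,320.20
Fee: $55,440.00 + $63,592.50 + $53,927.50 + $2,320.20 = $175,280.20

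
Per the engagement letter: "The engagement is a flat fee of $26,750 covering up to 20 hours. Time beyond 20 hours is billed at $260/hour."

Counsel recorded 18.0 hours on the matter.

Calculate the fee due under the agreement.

$26,750.00

18.0 hours is within the 20-hour scope; only the flat fee applies.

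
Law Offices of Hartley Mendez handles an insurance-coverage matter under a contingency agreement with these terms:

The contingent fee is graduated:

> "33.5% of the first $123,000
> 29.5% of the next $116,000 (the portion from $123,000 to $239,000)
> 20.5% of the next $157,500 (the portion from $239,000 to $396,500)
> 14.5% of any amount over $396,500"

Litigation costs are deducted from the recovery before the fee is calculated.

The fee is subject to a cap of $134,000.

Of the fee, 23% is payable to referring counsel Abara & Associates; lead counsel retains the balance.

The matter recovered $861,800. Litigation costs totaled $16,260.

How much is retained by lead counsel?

$103,180.00

Fee base (net of costs): $861,800 − $16,260 = $845,540
First $123,000 at 33.5% = $41,205.00
Next $116,000 at 29.5% = $34,220.00
Next $157,500 at 20.5% = $32,287.50
Remaining $449,040 at 14.5% = $65,110.80
Fee: $41,205.00 + $34,220.00 + $32,287.50 + $65,110.80 = $172,823.30
$172,823.30 exceeds the $134,000 cap, so the fee is capped at $134,000.00.
Referral share: 23% of $134,000.00 = $30,820.00; lead counsel retains $134,000.00 − $30,820.00 = $103,180.00.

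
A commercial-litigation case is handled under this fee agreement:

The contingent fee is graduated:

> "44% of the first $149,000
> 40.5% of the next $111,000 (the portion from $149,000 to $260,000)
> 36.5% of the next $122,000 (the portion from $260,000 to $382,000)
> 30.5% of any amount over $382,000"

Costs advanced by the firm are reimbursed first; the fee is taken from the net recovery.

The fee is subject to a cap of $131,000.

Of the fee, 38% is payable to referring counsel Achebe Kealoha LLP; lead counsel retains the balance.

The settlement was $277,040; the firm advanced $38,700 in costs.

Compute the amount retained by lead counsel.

Fee base (net of costs): $277,040 − $38,700 = $238,340
First $149,000 at 44% = $65,560.00
Remaining $89,340 at 40.5% = $36,182.70
Fee: $65,560.00 + $36,182.70 = $101,742.70
$101,742.70 is under the $131,000 cap.
Referral share: 38% of $101,742.70 = $38,662.23; lead counsel retains $101,742.70 − $38,662.23 = $63,080.47.

$63,080.47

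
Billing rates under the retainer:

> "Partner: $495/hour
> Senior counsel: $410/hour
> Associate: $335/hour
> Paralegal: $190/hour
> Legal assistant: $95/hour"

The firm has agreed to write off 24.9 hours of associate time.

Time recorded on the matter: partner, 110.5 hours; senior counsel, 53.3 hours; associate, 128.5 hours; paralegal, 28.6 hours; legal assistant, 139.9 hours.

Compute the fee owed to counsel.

Partner: 110.5 × $495 = $54,697.50
Senior counsel: 53.3 × $410 = $21,853.00
Associate: 128.5 × $335 = $43,047.50
Paralegal: 28.6 × $190 = $5,434.00
Legal assistant: 139.9 × $95 = $13,290.50
Subtotal: $138,322.50
Write-off: 24.9 × $335 = $8,341.50
Total: $138,322.50 − $8,341.50 = $129,981.00

$129,981.00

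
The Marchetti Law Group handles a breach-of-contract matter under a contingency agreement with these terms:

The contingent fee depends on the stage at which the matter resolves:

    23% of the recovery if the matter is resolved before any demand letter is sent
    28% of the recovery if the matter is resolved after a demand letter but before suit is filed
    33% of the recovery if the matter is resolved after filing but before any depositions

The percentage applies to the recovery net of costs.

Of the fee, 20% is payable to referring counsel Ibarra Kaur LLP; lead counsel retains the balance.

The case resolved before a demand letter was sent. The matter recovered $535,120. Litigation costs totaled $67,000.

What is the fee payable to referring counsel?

Fee base (net of costs): $535,120 − $67,000 = $468,120
The matter resolved before a demand letter was sent, so the 23% rate applies.
$468,120 × 23% = $107,667.60
Referral share: 20% of $107,667.60 = $21,533.52; lead counsel retains $107,667.60 − $21,533.52 = $86,134.08.

$21,533.52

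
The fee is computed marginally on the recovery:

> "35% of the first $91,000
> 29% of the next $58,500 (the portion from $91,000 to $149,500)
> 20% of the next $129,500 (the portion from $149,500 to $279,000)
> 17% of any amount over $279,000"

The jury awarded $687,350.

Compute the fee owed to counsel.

$144,134.50

First $91,000 at 35% = $31,850.00
Next $58,500 at 29% = $16,965.00
Next $129,500 at 20% = $25,900.00
Remaining $408,350 at 17% = $69,419.50
Fee: $31,850.00 + $16,965.00 + $25,900.00 + $69,419.50 = $144,134.50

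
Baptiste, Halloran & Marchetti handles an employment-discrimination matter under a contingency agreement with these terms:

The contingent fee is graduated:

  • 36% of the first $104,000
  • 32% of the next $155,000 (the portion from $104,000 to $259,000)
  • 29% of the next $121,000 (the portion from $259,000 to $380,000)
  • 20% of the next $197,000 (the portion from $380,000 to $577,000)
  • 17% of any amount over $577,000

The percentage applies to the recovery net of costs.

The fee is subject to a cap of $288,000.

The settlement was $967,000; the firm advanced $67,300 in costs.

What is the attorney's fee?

Fee base (net of costs): $967,000 − $67,300 = $899,700
First $104,000 at 36% = $37,440.00
Next $155,000 at 32% = $49,600.00
Next $121,000 at 29% = $35,090.00
Next $197,000 at 20% = $39,400.00
Remaining $322,700 at 17% = $54,859.00
Fee: $37,440.00 + $49,600.00 + $35,090.00 + $39,400.00 + $54,859.00 = $216,389.00
$216,389.00 is under the $288,000 cap.

$216,389.00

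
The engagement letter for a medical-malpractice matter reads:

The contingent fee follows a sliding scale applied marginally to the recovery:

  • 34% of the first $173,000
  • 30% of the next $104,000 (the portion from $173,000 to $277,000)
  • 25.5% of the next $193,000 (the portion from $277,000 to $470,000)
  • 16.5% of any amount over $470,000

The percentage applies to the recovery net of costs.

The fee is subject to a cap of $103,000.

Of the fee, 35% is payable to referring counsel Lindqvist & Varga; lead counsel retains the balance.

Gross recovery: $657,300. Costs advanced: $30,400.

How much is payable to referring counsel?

$36,050.00

Fee base (net of costs): $657,300 − $30,400 = $626,900
First $173,000 at 34% = $58,820.00
Next $104,000 at 30% = $31,200.00
Next $193,000 at 25.5% = $49,215.00
Remaining $156,900 at 16.5% = $25,888.50
Fee: $58,820.00 + $31,200.00 + $49,215.00 + $25,888.50 = $165,123.50
$165,123.50 exceeds the $103,000 cap, so the fee is capped at $103,000.00.
Referral share: 35% of $103,000.00 = $36,050.00; lead counsel retains $103,000.00 − $36,050.00 = $66,950.00.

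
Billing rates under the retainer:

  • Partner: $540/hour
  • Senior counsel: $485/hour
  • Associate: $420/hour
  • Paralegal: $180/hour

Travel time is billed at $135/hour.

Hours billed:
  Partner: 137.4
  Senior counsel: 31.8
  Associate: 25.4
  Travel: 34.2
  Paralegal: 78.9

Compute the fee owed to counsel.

Partner: 137.4 × $540 = $74,196.00
Senior counsel: 31.8 × $485 = $15,423.00
Associate: 25.4 × $420 = $10,668.00
Paralegal: 78.9 × $180 = $14,202.00
Subtotal: $74,196.00 + $15,423.00 + $10,668.00 + $14,202.00 = $114,489.00
Travel: 34.2 × $135 = $4,617.00
Total: $114,489.00 + $4,617.00 = $119,106.00

$119,106.00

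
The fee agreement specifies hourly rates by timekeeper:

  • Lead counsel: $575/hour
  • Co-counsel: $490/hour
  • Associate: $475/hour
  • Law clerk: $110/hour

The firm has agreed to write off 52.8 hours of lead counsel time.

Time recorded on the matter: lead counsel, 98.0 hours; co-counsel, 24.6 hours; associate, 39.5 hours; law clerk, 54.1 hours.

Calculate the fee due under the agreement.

Lead counsel: 98.0 × $575 = $56,350.00
Co-counsel: 24.6 × $490 = $12,054.00
Associate: 39.5 × $475 = $18,762.50
Law clerk: 54.1 × $110 = $5,951.00
Subtotal: $93,117.50
Write-off: 52.8 × $575 = $30,360.00
Total: $93,117.50 − $30,360.00 = $62,757.50

$62,757.50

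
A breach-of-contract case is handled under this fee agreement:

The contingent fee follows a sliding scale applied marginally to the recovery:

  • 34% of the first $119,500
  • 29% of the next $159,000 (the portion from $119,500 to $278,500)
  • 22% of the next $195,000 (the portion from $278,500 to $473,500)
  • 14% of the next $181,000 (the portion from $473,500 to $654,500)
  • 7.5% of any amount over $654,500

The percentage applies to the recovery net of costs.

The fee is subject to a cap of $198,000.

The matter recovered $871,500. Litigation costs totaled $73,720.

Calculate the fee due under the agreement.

Fee base (net of costs): $871,500 − $73,720 = $797,780
First $119,500 at 34% = $40,630.00
Next $159,000 at 29% = $46,110.00
Next $195,000 at 22% = $42,900.00
Next $181,000 at 14% = $25,340.00
Remaining $143,280 at 7.5% = $10,746.00
Fee: $40,630.00 + $46,110.00 + $42,900.00 + $25,340.00 + $10,746.00 = $165,726.00
$165,726.00 is under the $198,000 cap.

$165,726.00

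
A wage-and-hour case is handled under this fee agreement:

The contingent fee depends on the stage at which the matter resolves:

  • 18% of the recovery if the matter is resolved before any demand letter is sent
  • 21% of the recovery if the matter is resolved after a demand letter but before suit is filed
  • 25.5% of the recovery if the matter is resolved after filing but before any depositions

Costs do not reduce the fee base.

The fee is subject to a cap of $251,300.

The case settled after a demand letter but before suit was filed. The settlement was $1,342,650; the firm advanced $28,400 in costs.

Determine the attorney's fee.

$251,300.00

Fee base is the gross recovery, $1,342,650; costs are reimbursed separately.
The matter settled after a demand letter but before suit was filed, so the 21% rate applies.
$1,342,650 × 21% = $281,956.50
$281,956.50 exceeds the $251,300 cap, so the fee is capped at $251,300.00.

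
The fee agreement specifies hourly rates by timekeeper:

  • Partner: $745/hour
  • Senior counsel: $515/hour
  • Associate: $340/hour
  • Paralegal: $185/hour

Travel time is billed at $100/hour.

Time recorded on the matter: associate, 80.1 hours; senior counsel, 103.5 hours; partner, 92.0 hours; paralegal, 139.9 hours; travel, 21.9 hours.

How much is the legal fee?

$177,148.00

Partner: 92.0 × $745 = $68,540.00
Senior counsel: 103.5 × $515 = $53,302.50
Associate: 80.1 × $340 = $27,234.00
Paralegal: 139.9 × $185 = $25,881.50
Subtotal: $68,540.00 + $53,302.50 + $27,234.00 + $25,881.50 = $174,958.00
Travel: 21.9 × $100 = $2,190.00
Total: $174,958.00 + $2,190.00 = $177,148.00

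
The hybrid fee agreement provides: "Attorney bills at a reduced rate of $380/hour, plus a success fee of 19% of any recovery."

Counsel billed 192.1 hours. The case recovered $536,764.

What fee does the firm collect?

$174,983.16

Hourly: 192.1 × $380 = $72,998.00
Success fee: 19% of $536,764 = $101,985.16
Total: $72,998.00 + $101,985.16 = $174,983.16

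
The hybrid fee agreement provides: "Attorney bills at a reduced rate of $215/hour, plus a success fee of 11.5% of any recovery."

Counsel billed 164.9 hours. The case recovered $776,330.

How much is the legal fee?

Hourly: 164.9 × $215 = $35,453.50
Success fee: 11.5% of $776,330 = $89,277.95
Total: $35,453.50 + $89,277.95 = $124,731.45

$124,731.45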